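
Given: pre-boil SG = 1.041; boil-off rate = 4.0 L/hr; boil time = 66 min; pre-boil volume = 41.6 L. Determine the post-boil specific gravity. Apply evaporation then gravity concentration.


V_post = V_pre − rate·(t/60);  SG_post = 1 + (SG_pre−1)·V_pre/V_post
V_post = 41.6 − 4.0·(66/60) = 37.2000
SG_post = 1 + (1.041 − 1)·41.6/37.2000

1.0458


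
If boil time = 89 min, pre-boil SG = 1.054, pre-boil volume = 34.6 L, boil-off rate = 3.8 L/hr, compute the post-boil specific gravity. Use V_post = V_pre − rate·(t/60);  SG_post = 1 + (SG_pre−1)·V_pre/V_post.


V_post = 34.6 − 3.8·(89/60) = 28.9633
SG_post = 1 + (1.054 − 1)·34.6/28.9633

1.0645


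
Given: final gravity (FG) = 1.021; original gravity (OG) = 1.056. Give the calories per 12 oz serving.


ABW = (OG−FG)·131.25·0.79/FG;  °P = 259 − 259/SG (for OG→OE and FG→AE);  RE = 0.1808·OE + 0.8192·AE;  Cal = (6.9·ABW + 4·(RE−0.1))·FG·3.55
ABW = (1.056 − 1.021)·131.25·0.79/1.021 = 3.5544
OE = 259 − 259/1.056 = 13.7348 °P
AE = 259 − 259/1.021 = 5.3271 °P
RE = 0.1808·13.7348 + 0.8192·5.3271 = 6.8472 °P
Cal = (6.9·3.5544 + 4·(6.8472−0.1))·1.021·3.55

186.7168 kcal


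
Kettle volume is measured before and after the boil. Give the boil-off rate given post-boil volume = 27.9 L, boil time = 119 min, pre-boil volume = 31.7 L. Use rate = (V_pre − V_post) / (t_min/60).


rate = (31.7 − 27.9) / (119/60)

1.9160 L/hr


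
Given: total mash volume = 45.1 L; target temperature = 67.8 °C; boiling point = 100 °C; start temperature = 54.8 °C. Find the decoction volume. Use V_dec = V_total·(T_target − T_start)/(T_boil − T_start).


V_dec = 45.1·(67.8 − 54.8)/(100 − 54.8)

12.9712 L


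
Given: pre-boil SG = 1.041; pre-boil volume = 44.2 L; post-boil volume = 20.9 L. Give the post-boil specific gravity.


SG_post = 1 + (SG_pre − 1)·V_pre/V_post
pts_pre = (1.041 − 1)·1000 = 41.0000
pts_post = 41.0000·44.2/20.9 = 86.7081
SG_post = 1 + 86.7081/1000

1.0867


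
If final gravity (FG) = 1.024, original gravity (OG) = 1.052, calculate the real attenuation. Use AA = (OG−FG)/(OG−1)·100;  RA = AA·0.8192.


AA = (1.052 − 1.024)/(1.052 − 1)·100 = 53.8462
RA = 53.8462·0.8192

44.1108 %


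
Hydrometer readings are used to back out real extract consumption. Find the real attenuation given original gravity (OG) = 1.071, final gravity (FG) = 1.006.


AA = (OG−FG)/(OG−1)·100;  RA = AA·0.8192
AA = (1.071 − 1.006)/(1.071 − 1)·100 = 91.5493
RA = 91.5493·0.8192

74.9972 %


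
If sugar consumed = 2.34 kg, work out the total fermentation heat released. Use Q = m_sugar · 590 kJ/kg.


Q = 2.34 · 590

1380.6000 kJ


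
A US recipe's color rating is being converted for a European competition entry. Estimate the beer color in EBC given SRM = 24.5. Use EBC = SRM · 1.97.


EBC = 24.5 · 1.97

48.2650 EBC


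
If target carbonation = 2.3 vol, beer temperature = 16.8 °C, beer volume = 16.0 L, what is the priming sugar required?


residual = 14.695·(0.01821 + 0.09011·e^(−0.04·T));  sugar = (target − residual)·4.0·V
residual = 14.695·(0.01821 + 0.09011·e^(−0.04·16.8)) = 0.9438
sugar = (2.3 − 0.9438)·4.0·16.0

86.7949 g


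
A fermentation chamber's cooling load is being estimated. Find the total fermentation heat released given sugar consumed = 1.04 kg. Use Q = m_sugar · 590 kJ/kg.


Q = 1.04 · 590

613.6000 kJ


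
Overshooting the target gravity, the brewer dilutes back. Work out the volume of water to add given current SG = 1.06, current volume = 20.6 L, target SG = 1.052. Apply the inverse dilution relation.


V_water = V·((SG_curr − 1)/(SG_target − 1) − 1)
V_water = 20.6·((1.06 − 1)/(1.052 − 1) − 1)

3.1692 L


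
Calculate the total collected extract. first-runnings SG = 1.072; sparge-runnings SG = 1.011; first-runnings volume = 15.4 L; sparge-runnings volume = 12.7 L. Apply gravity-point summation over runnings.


total = Σ (SG_i − 1)·1000·V_i
first = (1.072 − 1)·1000·15.4 = 1108.8000
sparge = (1.011 − 1)·1000·12.7 = 139.7000
total = 1108.8000 + 139.7000

1248.5000 gravity·L


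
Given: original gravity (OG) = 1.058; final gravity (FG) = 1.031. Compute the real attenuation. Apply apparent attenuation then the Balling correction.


AA = (OG−FG)/(OG−1)·100;  RA = AA·0.8192
AA = (1.058 − 1.031)/(1.058 − 1)·100 = 46.5517
RA = 46.5517·0.8192

38.1352 %


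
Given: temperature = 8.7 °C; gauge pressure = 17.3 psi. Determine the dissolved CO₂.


vols = (P + 14.695)·(0.01821 + 0.09011·e^(−0.04·T))
vols = (17.3 + 14.695)·(0.01821 + 0.09011·e^(−0.04·8.7))

2.6184 volumes


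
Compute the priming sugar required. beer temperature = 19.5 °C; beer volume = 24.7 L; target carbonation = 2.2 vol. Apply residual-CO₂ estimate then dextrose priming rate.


residual = 14.695·(0.01821 + 0.09011·e^(−0.04·T));  sugar = (target − residual)·4.0·V
residual = 14.695·(0.01821 + 0.09011·e^(−0.04·19.5)) = 0.8746
sugar = (2.2 − 0.8746)·4.0·24.7

130.9493 g


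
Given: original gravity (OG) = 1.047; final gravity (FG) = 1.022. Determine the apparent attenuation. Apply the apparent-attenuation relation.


AA = (OG − FG)/(OG − 1) · 100
AA = (1.047 − 1.022)/(1.047 − 1) · 100

53.1915 %


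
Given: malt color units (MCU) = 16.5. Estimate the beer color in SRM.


SRM = 1.4922 · MCU^0.6859
SRM = 1.4922 · 16.5^0.6859

10.2070 SRM


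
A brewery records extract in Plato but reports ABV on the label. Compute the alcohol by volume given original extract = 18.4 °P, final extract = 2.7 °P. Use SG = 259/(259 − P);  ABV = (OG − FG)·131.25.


OG = 259/(259 − 18.4) = 1.0765
FG = 259/(259 − 2.7) = 1.0105
ABV = (1.0765 − 1.0105)·131.25

8.6547 % ABV


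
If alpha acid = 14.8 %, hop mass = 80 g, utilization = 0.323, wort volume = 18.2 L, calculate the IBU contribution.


IBU = (α/100)·mass·U·1000 / V
IBU = (14.8/100)·80·0.323·1000 / 18.2

210.1275 IBU


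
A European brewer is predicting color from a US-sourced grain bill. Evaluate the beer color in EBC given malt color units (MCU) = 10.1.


SRM = 1.4922·MCU^0.6859;  EBC = SRM·1.97
SRM = 1.4922·10.1^0.6859 = 7.2894
EBC = 7.2894·1.97

14.3601 EBC


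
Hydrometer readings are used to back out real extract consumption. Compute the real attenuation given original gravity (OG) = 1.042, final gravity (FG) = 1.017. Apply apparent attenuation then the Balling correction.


AA = (OG−FG)/(OG−1)·100;  RA = AA·0.8192
AA = (1.042 − 1.017)/(1.042 − 1)·100 = 59.5238
RA = 59.5238·0.8192

48.7619 %


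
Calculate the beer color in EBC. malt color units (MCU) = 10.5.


SRM = 1.4922·MCU^0.6859;  EBC = SRM·1.97
SRM = 1.4922·10.5^0.6859 = 7.4862
EBC = 7.4862·1.97

14.7478 EBC


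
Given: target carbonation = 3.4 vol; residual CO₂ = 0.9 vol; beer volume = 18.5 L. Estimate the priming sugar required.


sugar = (target − residual)·4.0·V
sugar = (3.4 − 0.9)·4.0·18.5

185.0000 g


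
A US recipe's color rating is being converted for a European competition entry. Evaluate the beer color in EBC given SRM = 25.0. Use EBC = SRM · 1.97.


EBC = 25.0 · 1.97

49.2500 EBC


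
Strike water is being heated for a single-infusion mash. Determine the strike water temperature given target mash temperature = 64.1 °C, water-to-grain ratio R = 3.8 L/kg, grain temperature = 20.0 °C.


T_strike = (0.41/R)·(T_mash − T_grain) + T_mash
T_strike = (0.41/3.8)·(64.1 − 20.0) + 64.1

68.8582 °C


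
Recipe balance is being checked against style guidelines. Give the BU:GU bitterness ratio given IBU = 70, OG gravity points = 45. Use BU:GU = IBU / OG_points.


BU:GU = 70 / 45

1.5556


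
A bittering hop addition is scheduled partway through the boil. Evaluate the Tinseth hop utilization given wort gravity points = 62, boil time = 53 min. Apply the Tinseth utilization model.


U = 1.65·0.000125^(GP/1000) · (1 − e^(−0.04·t))/4.15
bigness = 1.65·0.000125^(62/1000) = 0.9451
boil_factor = (1 − e^(−0.04·53))/4.15 = 0.2120
U = 0.9451 · 0.2120

0.2004


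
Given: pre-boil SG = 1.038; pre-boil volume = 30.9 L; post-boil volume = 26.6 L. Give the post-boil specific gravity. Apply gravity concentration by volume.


SG_post = 1 + (SG_pre − 1)·V_pre/V_post
pts_pre = (1.038 − 1)·1000 = 38.0000
pts_post = 38.0000·30.9/26.6 = 44.1429
SG_post = 1 + 44.1429/1000

1.0441


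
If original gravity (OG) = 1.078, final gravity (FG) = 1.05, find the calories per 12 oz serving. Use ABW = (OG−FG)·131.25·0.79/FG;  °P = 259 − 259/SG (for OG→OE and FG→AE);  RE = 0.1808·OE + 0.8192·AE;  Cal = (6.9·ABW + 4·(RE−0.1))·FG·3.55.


ABW = (1.078 − 1.05)·131.25·0.79/1.05 = 2.7650
OE = 259 − 259/1.078 = 18.7403 °P
AE = 259 − 259/1.05 = 12.3333 °P
RE = 0.1808·18.7403 + 0.8192·12.3333 = 13.4917 °P
Cal = (6.9·2.7650 + 4·(13.4917−0.1))·1.05·3.55

270.7854 kcal


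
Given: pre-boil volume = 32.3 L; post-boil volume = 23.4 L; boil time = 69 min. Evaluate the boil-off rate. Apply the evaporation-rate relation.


rate = (V_pre − V_post) / (t_min/60)
rate = (32.3 − 23.4) / (69/60)

7.7391 L/hr


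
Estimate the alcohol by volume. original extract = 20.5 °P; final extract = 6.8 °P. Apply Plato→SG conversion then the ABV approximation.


SG = 259/(259 − P);  ABV = (OG − FG)·131.25
OG = 259/(259 − 20.5) = 1.0860
FG = 259/(259 − 6.8) = 1.0270
ABV = (1.0860 − 1.0270)·131.25

7.7426 % ABV


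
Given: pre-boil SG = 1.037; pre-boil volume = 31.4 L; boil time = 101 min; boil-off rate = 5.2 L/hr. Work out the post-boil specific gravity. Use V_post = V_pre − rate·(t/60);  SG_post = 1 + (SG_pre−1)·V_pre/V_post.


V_post = 31.4 − 5.2·(101/60) = 22.6467
SG_post = 1 + (1.037 − 1)·31.4/22.6467

1.0513


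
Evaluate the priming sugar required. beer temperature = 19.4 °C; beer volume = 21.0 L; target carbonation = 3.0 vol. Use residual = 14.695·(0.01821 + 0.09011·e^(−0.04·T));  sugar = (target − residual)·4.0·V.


residual = 14.695·(0.01821 + 0.09011·e^(−0.04·19.4)) = 0.8770
sugar = (3.0 − 0.8770)·4.0·21.0

178.3291 g


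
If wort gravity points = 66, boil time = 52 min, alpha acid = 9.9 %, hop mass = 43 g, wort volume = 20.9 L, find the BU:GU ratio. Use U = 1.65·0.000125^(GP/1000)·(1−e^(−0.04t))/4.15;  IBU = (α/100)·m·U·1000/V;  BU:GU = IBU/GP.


U = 1.65·0.000125^(66/1000)·(1−e^(−0.04·52))/4.15 = 0.1923
IBU = (9.9/100)·43·0.1923·1000/20.9 = 39.1590
BU:GU = 39.1590/66

0.5933


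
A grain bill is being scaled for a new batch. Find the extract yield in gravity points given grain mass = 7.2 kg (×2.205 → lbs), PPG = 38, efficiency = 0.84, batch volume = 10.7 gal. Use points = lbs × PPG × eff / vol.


lbs = 7.2 × 2.205 = 15.8760
points = 15.8760 × 38 × 0.84 / 10.7

47.3609 points


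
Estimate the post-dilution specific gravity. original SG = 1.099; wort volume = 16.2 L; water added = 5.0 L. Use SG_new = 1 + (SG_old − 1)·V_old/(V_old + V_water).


pts = (1.099 − 1)·1000·16.2/(16.2 + 5.0) = 75.6509
SG_new = 1 + 75.6509/1000

1.0757


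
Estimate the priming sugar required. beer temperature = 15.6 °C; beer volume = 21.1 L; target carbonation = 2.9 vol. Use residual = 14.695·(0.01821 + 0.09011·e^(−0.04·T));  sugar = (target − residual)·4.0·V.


residual = 14.695·(0.01821 + 0.09011·e^(−0.04·15.6)) = 0.9771
sugar = (2.9 − 0.9771)·4.0·21.1

162.2944 g


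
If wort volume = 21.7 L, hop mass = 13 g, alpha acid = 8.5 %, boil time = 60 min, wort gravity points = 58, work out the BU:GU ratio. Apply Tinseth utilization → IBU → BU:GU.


U = 1.65·0.000125^(GP/1000)·(1−e^(−0.04t))/4.15;  IBU = (α/100)·m·U·1000/V;  BU:GU = IBU/GP
U = 1.65·0.000125^(58/1000)·(1−e^(−0.04·60))/4.15 = 0.2147
IBU = (8.5/100)·13·0.2147·1000/21.7 = 10.9309
BU:GU = 10.9309/58

0.1885


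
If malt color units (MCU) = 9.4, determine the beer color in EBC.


SRM = 1.4922·MCU^0.6859;  EBC = SRM·1.97
SRM = 1.4922·9.4^0.6859 = 6.9390
EBC = 6.9390·1.97

13.6698 EBC


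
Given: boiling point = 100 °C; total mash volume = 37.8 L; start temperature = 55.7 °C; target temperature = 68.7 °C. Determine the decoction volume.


V_dec = V_total·(T_target − T_start)/(T_boil − T_start)
V_dec = 37.8·(68.7 − 55.7)/(100 − 55.7)

11.0926 L


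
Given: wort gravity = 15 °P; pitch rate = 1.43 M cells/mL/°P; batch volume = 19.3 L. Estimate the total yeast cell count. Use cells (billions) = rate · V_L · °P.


cells = 1.43 · 19.3 · 15

413.9850 billion cells


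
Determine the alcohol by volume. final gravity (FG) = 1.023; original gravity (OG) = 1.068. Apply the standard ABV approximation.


ABV = (OG − FG) · 131.25
ABV = (1.068 − 1.023) · 131.25

5.9063 % ABV


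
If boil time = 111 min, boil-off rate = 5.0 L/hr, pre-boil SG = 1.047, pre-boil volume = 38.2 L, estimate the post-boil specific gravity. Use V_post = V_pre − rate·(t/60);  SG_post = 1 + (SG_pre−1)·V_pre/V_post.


V_post = 38.2 − 5.0·(111/60) = 28.9500
SG_post = 1 + (1.047 − 1)·38.2/28.9500

1.0620


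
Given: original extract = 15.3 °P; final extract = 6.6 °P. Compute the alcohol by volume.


SG = 259/(259 − P);  ABV = (OG − FG)·131.25
OG = 259/(259 − 15.3) = 1.0628
FG = 259/(259 − 6.6) = 1.0261
ABV = (1.0628 − 1.0261)·131.25

4.8081 % ABV


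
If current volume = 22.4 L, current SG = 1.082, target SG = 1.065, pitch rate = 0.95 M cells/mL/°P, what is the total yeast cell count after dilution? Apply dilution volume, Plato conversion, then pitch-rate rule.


V_w = V·((SG_c−1)/(SG_t−1)−1);  °P = 259 − 259/SG_t;  cells = rate·(V+V_w)·°P
V_w = 22.4·((1.082−1)/(1.065−1)−1) = 5.8585
V_final = 22.4 + 5.8585 = 28.2585
°P = 259 − 259/1.065 = 15.8075
cells = 0.95·28.2585·15.8075

424.3612 billion cells


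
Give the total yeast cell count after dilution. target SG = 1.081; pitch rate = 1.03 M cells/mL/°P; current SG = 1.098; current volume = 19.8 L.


V_w = V·((SG_c−1)/(SG_t−1)−1);  °P = 259 − 259/SG_t;  cells = rate·(V+V_w)·°P
V_w = 19.8·((1.098−1)/(1.081−1)−1) = 4.1556
V_final = 19.8 + 4.1556 = 23.9556
°P = 259 − 259/1.081 = 19.4070
cells = 1.03·23.9556·19.4070

478.8534 billion cells


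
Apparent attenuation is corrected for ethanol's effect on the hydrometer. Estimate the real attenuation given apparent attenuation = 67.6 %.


RA = AA · 0.8192
RA = 67.6 · 0.8192

55.3779 %


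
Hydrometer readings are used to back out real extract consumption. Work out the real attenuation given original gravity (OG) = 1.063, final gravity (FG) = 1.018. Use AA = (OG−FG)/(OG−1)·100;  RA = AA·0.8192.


AA = (1.063 − 1.018)/(1.063 − 1)·100 = 71.4286
RA = 71.4286·0.8192

58.5143 %


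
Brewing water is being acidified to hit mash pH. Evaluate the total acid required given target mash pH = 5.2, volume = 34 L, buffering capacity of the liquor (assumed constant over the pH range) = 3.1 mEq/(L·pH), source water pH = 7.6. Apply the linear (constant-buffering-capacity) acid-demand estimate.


acid = buffering capacity · (pH_source − pH_target) · V
acid = 3.1 · (7.6 − 5.2) · 34

252.9600 mEq


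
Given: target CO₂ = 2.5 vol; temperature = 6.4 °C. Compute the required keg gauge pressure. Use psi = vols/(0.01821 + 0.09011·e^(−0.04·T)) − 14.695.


psi = 2.5/(0.01821 + 0.09011·e^(−0.04·6.4)) − 14.695

13.7244 psi


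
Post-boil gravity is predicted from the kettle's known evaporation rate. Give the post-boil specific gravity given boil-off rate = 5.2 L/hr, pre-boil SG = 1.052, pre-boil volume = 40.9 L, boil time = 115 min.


V_post = V_pre − rate·(t/60);  SG_post = 1 + (SG_pre−1)·V_pre/V_post
V_post = 40.9 − 5.2·(115/60) = 30.9333
SG_post = 1 + (1.052 − 1)·40.9/30.9333

1.0688


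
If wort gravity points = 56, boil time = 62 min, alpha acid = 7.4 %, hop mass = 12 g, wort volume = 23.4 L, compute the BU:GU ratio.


U = 1.65·0.000125^(GP/1000)·(1−e^(−0.04t))/4.15;  IBU = (α/100)·m·U·1000/V;  BU:GU = IBU/GP
U = 1.65·0.000125^(56/1000)·(1−e^(−0.04·62))/4.15 = 0.2202
IBU = (7.4/100)·12·0.2202·1000/23.4 = 8.3575
BU:GU = 8.3575/56

0.1492


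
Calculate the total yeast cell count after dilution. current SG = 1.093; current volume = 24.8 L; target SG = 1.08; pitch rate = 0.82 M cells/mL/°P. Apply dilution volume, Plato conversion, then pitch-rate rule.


V_w = V·((SG_c−1)/(SG_t−1)−1);  °P = 259 − 259/SG_t;  cells = rate·(V+V_w)·°P
V_w = 24.8·((1.093−1)/(1.08−1)−1) = 4.0300
V_final = 24.8 + 4.0300 = 28.8300
°P = 259 − 259/1.08 = 19.1852
cells = 0.82·28.8300·19.1852

453.5493 billion cells


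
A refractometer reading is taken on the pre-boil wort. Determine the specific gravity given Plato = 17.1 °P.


SG = 259/(259 − P)
SG = 259/(259 − 17.1)

1.0707


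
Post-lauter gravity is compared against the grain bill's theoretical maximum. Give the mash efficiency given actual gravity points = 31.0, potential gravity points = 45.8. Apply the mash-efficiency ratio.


efficiency = actual / potential × 100
efficiency = 31.0 / 45.8 × 100

67.6856 %


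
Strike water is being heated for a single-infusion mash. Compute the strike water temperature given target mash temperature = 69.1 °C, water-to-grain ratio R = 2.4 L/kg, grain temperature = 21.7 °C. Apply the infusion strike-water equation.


T_strike = (0.41/R)·(T_mash − T_grain) + T_mash
T_strike = (0.41/2.4)·(69.1 − 21.7) + 69.1

77.1975 °C


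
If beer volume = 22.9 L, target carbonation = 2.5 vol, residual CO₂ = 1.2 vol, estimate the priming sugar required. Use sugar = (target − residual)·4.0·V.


sugar = (2.5 − 1.2)·4.0·22.9

119.0800 g


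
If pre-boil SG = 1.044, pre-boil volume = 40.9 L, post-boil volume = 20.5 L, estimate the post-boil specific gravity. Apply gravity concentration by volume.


SG_post = 1 + (SG_pre − 1)·V_pre/V_post
pts_pre = (1.044 − 1)·1000 = 44.0000
pts_post = 44.0000·40.9/20.5 = 87.7854
SG_post = 1 + 87.7854/1000

1.0878


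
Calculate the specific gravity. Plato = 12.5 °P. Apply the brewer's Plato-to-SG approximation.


SG = 259/(259 − P)
SG = 259/(259 − 12.5)

1.0507


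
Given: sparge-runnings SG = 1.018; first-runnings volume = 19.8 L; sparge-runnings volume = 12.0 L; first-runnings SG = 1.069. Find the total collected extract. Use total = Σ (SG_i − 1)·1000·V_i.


first = (1.069 − 1)·1000·19.8 = 1366.2000
sparge = (1.018 − 1)·1000·12.0 = 216.0000
total = 1366.2000 + 216.0000

1582.2000 gravity·L


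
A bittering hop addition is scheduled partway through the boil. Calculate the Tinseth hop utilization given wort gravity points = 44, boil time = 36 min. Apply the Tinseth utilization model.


U = 1.65·0.000125^(GP/1000) · (1 − e^(−0.04·t))/4.15
bigness = 1.65·0.000125^(44/1000) = 1.1111
boil_factor = (1 − e^(−0.04·36))/4.15 = 0.1839
U = 1.1111 · 0.1839

0.2043


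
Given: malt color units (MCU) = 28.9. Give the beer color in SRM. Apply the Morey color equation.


SRM = 1.4922 · MCU^0.6859
SRM = 1.4922 · 28.9^0.6859

14.9919 SRM


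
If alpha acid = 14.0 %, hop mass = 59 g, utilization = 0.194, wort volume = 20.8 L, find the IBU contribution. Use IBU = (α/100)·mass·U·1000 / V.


IBU = (14.0/100)·59·0.194·1000 / 20.8

77.0404 IBU


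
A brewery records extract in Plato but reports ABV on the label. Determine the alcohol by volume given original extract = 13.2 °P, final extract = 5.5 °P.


SG = 259/(259 − P);  ABV = (OG − FG)·131.25
OG = 259/(259 − 13.2) = 1.0537
FG = 259/(259 − 5.5) = 1.0217
ABV = (1.0537 − 1.0217)·131.25

4.2008 % ABV


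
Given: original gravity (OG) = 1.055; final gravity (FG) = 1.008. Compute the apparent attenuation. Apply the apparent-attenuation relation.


AA = (OG − FG)/(OG − 1) · 100
AA = (1.055 − 1.008)/(1.055 − 1) · 100

85.4545 %


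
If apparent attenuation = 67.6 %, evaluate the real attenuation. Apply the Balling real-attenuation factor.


RA = AA · 0.8192
RA = 67.6 · 0.8192

55.3779 %


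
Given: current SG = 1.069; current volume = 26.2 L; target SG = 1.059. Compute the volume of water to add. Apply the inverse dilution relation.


V_water = V·((SG_curr − 1)/(SG_target − 1) − 1)
V_water = 26.2·((1.069 − 1)/(1.059 − 1) − 1)

4.4407 L


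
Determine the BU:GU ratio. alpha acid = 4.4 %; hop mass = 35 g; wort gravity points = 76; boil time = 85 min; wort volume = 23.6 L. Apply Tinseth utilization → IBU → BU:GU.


U = 1.65·0.000125^(GP/1000)·(1−e^(−0.04t))/4.15;  IBU = (α/100)·m·U·1000/V;  BU:GU = IBU/GP
U = 1.65·0.000125^(76/1000)·(1−e^(−0.04·85))/4.15 = 0.1941
IBU = (4.4/100)·35·0.1941·1000/23.6 = 12.6668
BU:GU = 12.6668/76

0.1667


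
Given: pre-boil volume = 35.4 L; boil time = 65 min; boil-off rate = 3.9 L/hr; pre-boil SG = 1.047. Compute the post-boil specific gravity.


V_post = V_pre − rate·(t/60);  SG_post = 1 + (SG_pre−1)·V_pre/V_post
V_post = 35.4 − 3.9·(65/60) = 31.1750
SG_post = 1 + (1.047 − 1)·35.4/31.1750

1.0534


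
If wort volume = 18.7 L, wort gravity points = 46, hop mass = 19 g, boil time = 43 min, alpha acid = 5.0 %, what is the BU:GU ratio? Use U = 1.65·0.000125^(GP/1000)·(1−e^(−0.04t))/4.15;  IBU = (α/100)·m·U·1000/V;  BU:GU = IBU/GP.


U = 1.65·0.000125^(46/1000)·(1−e^(−0.04·43))/4.15 = 0.2159
IBU = (5.0/100)·19·0.2159·1000/18.7 = 10.9669
BU:GU = 10.9669/46

0.2384


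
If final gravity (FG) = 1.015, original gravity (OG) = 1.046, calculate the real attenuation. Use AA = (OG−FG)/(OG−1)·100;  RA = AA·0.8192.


AA = (1.046 − 1.015)/(1.046 − 1)·100 = 67.3913
RA = 67.3913·0.8192

55.2070 %


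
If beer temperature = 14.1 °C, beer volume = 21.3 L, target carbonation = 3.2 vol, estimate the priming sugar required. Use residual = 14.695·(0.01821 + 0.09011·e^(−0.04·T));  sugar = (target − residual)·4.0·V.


residual = 14.695·(0.01821 + 0.09011·e^(−0.04·14.1)) = 1.0210
sugar = (3.2 − 1.0210)·4.0·21.3

185.6549 g


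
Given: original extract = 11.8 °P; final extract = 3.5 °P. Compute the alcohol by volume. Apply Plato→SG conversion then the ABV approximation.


SG = 259/(259 − P);  ABV = (OG − FG)·131.25
OG = 259/(259 − 11.8) = 1.0477
FG = 259/(259 − 3.5) = 1.0137
ABV = (1.0477 − 1.0137)·131.25

4.4672 % ABV


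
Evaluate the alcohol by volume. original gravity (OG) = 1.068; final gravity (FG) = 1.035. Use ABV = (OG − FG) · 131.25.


ABV = (1.068 − 1.035) · 131.25

4.3313 % ABV


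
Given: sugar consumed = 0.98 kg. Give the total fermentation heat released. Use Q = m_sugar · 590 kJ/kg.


Q = 0.98 · 590

578.2000 kJ


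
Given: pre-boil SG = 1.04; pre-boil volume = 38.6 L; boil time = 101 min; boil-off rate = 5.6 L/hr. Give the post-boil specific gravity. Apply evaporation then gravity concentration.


V_post = V_pre − rate·(t/60);  SG_post = 1 + (SG_pre−1)·V_pre/V_post
V_post = 38.6 − 5.6·(101/60) = 29.1733
SG_post = 1 + (1.04 − 1)·38.6/29.1733

1.0529


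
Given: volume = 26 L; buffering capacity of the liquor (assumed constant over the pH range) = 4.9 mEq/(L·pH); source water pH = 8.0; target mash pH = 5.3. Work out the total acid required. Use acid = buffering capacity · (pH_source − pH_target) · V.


acid = 4.9 · (8.0 − 5.3) · 26

343.9800 mEq


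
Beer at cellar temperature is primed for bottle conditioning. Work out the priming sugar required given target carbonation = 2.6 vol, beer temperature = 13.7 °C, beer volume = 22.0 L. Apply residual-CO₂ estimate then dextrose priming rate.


residual = 14.695·(0.01821 + 0.09011·e^(−0.04·T));  sugar = (target − residual)·4.0·V
residual = 14.695·(0.01821 + 0.09011·e^(−0.04·13.7)) = 1.0331
sugar = (2.6 − 1.0331)·4.0·22.0

137.8869 g


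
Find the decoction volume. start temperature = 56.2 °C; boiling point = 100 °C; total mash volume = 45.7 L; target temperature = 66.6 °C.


V_dec = V_total·(T_target − T_start)/(T_boil − T_start)
V_dec = 45.7·(66.6 − 56.2)/(100 − 56.2)

10.8511 L


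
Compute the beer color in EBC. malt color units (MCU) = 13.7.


SRM = 1.4922·MCU^0.6859;  EBC = SRM·1.97
SRM = 1.4922·13.7^0.6859 = 8.9847
EBC = 8.9847·1.97

17.6999 EBC


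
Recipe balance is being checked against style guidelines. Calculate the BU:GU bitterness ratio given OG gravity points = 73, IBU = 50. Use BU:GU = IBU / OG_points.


BU:GU = 50 / 73

0.6849


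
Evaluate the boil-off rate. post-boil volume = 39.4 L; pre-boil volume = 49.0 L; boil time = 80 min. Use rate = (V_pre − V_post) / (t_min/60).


rate = (49.0 − 39.4) / (80/60)

7.2000 L/hr


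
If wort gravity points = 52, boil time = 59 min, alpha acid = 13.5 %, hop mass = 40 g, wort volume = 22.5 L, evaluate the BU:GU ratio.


U = 1.65·0.000125^(GP/1000)·(1−e^(−0.04t))/4.15;  IBU = (α/100)·m·U·1000/V;  BU:GU = IBU/GP
U = 1.65·0.000125^(52/1000)·(1−e^(−0.04·59))/4.15 = 0.2256
IBU = (13.5/100)·40·0.2256·1000/22.5 = 54.1518
BU:GU = 54.1518/52

1.0414


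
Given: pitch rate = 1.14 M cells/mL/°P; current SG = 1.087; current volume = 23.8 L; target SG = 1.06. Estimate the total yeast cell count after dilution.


V_w = V·((SG_c−1)/(SG_t−1)−1);  °P = 259 − 259/SG_t;  cells = rate·(V+V_w)·°P
V_w = 23.8·((1.087−1)/(1.06−1)−1) = 10.7100
V_final = 23.8 + 10.7100 = 34.5100
°P = 259 − 259/1.06 = 14.6604
cells = 1.14·34.5100·14.6604

576.7598 billion cells


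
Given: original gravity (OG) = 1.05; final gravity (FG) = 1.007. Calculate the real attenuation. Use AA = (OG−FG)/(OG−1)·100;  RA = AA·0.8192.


AA = (1.05 − 1.007)/(1.05 − 1)·100 = 86.0000
RA = 86.0000·0.8192

70.4512 %


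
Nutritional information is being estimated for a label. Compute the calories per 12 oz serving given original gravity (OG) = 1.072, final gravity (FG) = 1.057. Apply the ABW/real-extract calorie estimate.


ABW = (OG−FG)·131.25·0.79/FG;  °P = 259 − 259/SG (for OG→OE and FG→AE);  RE = 0.1808·OE + 0.8192·AE;  Cal = (6.9·ABW + 4·(RE−0.1))·FG·3.55
ABW = (1.072 − 1.057)·131.25·0.79/1.057 = 1.4714
OE = 259 − 259/1.072 = 17.3955 °P
AE = 259 − 259/1.057 = 13.9669 °P
RE = 0.1808·17.3955 + 0.8192·13.9669 = 14.5868 °P
Cal = (6.9·1.4714 + 4·(14.5868−0.1))·1.057·3.55

255.5353 kcal


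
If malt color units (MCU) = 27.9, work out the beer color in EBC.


SRM = 1.4922·MCU^0.6859;  EBC = SRM·1.97
SRM = 1.4922·27.9^0.6859 = 14.6341
EBC = 14.6341·1.97

28.8292 EBC


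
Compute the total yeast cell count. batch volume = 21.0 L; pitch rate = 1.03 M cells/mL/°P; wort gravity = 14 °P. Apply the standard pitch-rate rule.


cells (billions) = rate · V_L · °P
cells = 1.03 · 21.0 · 14

302.8200 billion cells


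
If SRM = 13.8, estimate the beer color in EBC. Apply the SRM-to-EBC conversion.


EBC = SRM · 1.97
EBC = 13.8 · 1.97

27.1860 EBC


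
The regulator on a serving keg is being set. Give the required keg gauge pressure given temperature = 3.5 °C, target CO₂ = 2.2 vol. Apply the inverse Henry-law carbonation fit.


psi = vols/(0.01821 + 0.09011·e^(−0.04·T)) − 14.695
psi = 2.2/(0.01821 + 0.09011·e^(−0.04·3.5)) − 14.695

8.0916 psi


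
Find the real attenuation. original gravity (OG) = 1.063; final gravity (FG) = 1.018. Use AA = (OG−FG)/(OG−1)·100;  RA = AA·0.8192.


AA = (1.063 − 1.018)/(1.063 − 1)·100 = 71.4286
RA = 71.4286·0.8192

58.5143 %


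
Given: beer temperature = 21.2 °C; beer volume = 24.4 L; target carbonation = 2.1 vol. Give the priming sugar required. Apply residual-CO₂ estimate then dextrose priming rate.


residual = 14.695·(0.01821 + 0.09011·e^(−0.04·T));  sugar = (target − residual)·4.0·V
residual = 14.695·(0.01821 + 0.09011·e^(−0.04·21.2)) = 0.8347
sugar = (2.1 − 0.8347)·4.0·24.4

123.4935 g


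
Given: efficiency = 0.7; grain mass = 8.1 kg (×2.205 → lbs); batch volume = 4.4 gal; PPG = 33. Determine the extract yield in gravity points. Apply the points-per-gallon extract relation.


points = lbs × PPG × eff / vol
lbs = 8.1 × 2.205 = 17.8605
points = 17.8605 × 33 × 0.7 / 4.4

93.7676 points


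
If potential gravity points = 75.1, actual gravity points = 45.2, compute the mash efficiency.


efficiency = actual / potential × 100
efficiency = 45.2 / 75.1 × 100

60.1864 %


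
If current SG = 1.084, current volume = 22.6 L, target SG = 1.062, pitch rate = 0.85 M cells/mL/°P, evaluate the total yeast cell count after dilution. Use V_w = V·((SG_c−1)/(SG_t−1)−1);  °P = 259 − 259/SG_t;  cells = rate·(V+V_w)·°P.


V_w = 22.6·((1.084−1)/(1.062−1)−1) = 8.0194
V_final = 22.6 + 8.0194 = 30.6194
°P = 259 − 259/1.062 = 15.1205
cells = 0.85·30.6194·15.1205

393.5337 billion cells


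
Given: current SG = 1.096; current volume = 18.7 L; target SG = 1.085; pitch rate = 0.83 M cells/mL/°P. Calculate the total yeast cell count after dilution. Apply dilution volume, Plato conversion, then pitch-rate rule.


V_w = V·((SG_c−1)/(SG_t−1)−1);  °P = 259 − 259/SG_t;  cells = rate·(V+V_w)·°P
V_w = 18.7·((1.096−1)/(1.085−1)−1) = 2.4200
V_final = 18.7 + 2.4200 = 21.1200
°P = 259 − 259/1.085 = 20.2903
cells = 0.83·21.1200·20.2903

355.6812 billion cells


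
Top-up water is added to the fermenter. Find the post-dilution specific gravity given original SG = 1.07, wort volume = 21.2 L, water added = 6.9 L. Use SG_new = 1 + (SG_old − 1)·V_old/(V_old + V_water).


pts = (1.07 − 1)·1000·21.2/(21.2 + 6.9) = 52.8114
SG_new = 1 + 52.8114/1000

1.0528


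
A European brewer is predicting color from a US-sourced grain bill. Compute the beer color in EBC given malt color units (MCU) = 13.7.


SRM = 1.4922·MCU^0.6859;  EBC = SRM·1.97
SRM = 1.4922·13.7^0.6859 = 8.9847
EBC = 8.9847·1.97

17.6999 EBC


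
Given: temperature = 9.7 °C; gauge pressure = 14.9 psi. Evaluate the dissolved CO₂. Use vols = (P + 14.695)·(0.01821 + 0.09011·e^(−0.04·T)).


vols = (14.9 + 14.695)·(0.01821 + 0.09011·e^(−0.04·9.7))

2.3481 volumes


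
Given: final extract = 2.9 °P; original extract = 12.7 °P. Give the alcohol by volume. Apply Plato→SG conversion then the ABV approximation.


SG = 259/(259 − P);  ABV = (OG − FG)·131.25
OG = 259/(259 − 12.7) = 1.0516
FG = 259/(259 − 2.9) = 1.0113
ABV = (1.0516 − 1.0113)·131.25

5.2814 % ABV


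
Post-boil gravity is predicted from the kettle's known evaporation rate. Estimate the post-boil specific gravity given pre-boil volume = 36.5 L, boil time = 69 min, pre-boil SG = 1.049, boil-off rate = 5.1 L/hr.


V_post = V_pre − rate·(t/60);  SG_post = 1 + (SG_pre−1)·V_pre/V_post
V_post = 36.5 − 5.1·(69/60) = 30.6350
SG_post = 1 + (1.049 − 1)·36.5/30.6350

1.0584


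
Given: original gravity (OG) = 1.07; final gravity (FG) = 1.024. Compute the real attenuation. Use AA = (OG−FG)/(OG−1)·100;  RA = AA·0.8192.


AA = (1.07 − 1.024)/(1.07 − 1)·100 = 65.7143
RA = 65.7143·0.8192

53.8331 %


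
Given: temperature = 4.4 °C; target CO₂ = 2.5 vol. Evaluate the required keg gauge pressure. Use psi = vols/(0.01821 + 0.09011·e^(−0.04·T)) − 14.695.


psi = 2.5/(0.01821 + 0.09011·e^(−0.04·4.4)) − 14.695

11.9637 psi


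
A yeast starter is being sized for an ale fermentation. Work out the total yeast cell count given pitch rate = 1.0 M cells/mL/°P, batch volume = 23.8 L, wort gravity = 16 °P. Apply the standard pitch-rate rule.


cells (billions) = rate · V_L · °P
cells = 1.0 · 23.8 · 16

380.8000 billion cells


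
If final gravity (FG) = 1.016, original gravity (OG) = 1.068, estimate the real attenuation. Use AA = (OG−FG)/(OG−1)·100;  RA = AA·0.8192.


AA = (1.068 − 1.016)/(1.068 − 1)·100 = 76.4706
RA = 76.4706·0.8192

62.6447 %


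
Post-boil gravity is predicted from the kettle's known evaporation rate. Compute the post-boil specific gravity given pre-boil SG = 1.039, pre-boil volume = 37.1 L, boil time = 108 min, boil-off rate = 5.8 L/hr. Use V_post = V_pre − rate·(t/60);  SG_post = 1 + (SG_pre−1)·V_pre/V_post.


V_post = 37.1 − 5.8·(108/60) = 26.6600
SG_post = 1 + (1.039 − 1)·37.1/26.6600

1.0543


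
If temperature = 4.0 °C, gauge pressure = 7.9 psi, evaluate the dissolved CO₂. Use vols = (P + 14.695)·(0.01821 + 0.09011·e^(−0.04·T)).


vols = (7.9 + 14.695)·(0.01821 + 0.09011·e^(−0.04·4.0))

2.1464 volumes


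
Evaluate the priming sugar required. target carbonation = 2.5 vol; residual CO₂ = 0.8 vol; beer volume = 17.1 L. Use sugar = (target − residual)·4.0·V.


sugar = (2.5 − 0.8)·4.0·17.1

116.2800 g


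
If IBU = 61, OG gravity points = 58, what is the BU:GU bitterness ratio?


BU:GU = IBU / OG_points
BU:GU = 61 / 58

1.0517


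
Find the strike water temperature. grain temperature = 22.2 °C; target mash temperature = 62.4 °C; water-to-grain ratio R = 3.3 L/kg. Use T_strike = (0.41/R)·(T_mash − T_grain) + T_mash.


T_strike = (0.41/3.3)·(62.4 − 22.2) + 62.4

67.3945 °C


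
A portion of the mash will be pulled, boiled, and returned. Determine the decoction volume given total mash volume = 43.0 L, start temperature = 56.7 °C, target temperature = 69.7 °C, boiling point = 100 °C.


V_dec = V_total·(T_target − T_start)/(T_boil − T_start)
V_dec = 43.0·(69.7 − 56.7)/(100 − 56.7)

12.9099 L


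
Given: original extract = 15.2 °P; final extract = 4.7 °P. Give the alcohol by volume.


SG = 259/(259 − P);  ABV = (OG − FG)·131.25
OG = 259/(259 − 15.2) = 1.0623
FG = 259/(259 − 4.7) = 1.0185
ABV = (1.0623 − 1.0185)·131.25

5.7572 % ABV


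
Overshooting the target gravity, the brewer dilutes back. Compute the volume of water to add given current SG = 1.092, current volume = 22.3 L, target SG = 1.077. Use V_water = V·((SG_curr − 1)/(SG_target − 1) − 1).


V_water = 22.3·((1.092 − 1)/(1.077 − 1) − 1)

4.3442 L


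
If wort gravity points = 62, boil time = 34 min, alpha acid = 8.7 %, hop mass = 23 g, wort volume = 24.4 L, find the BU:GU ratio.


U = 1.65·0.000125^(GP/1000)·(1−e^(−0.04t))/4.15;  IBU = (α/100)·m·U·1000/V;  BU:GU = IBU/GP
U = 1.65·0.000125^(62/1000)·(1−e^(−0.04·34))/4.15 = 0.1693
IBU = (8.7/100)·23·0.1693·1000/24.4 = 13.8832
BU:GU = 13.8832/62

0.2239


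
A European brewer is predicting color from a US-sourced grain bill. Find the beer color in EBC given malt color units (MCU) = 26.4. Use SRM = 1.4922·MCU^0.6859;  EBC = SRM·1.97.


SRM = 1.4922·26.4^0.6859 = 14.0898
EBC = 14.0898·1.97

27.7569 EBC


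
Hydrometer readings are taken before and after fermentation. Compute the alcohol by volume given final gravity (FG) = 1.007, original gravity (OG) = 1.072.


ABV = (OG − FG) · 131.25
ABV = (1.072 − 1.007) · 131.25

8.5313 % ABV


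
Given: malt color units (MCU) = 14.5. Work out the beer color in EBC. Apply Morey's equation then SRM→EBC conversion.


SRM = 1.4922·MCU^0.6859;  EBC = SRM·1.97
SRM = 1.4922·14.5^0.6859 = 9.3413
EBC = 9.3413·1.97

18.4024 EBC


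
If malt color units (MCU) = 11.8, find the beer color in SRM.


SRM = 1.4922 · MCU^0.6859
SRM = 1.4922 · 11.8^0.6859

8.1102 SRM


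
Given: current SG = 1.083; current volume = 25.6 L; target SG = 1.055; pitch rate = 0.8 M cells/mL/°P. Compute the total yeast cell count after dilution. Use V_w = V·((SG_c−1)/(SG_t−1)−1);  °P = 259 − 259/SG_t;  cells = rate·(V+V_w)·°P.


V_w = 25.6·((1.083−1)/(1.055−1)−1) = 13.0327
V_final = 25.6 + 13.0327 = 38.6327
°P = 259 − 259/1.055 = 13.5024
cells = 0.8·38.6327·13.5024

417.3067 billion cells


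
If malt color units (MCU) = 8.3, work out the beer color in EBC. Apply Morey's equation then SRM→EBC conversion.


SRM = 1.4922·MCU^0.6859;  EBC = SRM·1.97
SRM = 1.4922·8.3^0.6859 = 6.3712
EBC = 6.3712·1.97

12.5513 EBC


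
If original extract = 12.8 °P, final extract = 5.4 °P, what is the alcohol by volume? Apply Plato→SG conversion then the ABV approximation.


SG = 259/(259 − P);  ABV = (OG − FG)·131.25
OG = 259/(259 − 12.8) = 1.0520
FG = 259/(259 − 5.4) = 1.0213
ABV = (1.0520 − 1.0213)·131.25

4.0290 % ABV


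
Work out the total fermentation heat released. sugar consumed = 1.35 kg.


Q = m_sugar · 590 kJ/kg
Q = 1.35 · 590

796.5000 kJ


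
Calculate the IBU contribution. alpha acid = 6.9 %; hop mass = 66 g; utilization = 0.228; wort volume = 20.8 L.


IBU = (α/100)·mass·U·1000 / V
IBU = (6.9/100)·66·0.228·1000 / 20.8

49.9188 IBU


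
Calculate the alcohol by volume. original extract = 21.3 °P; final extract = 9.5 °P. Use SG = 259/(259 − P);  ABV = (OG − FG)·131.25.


OG = 259/(259 − 21.3) = 1.0896
FG = 259/(259 − 9.5) = 1.0381
ABV = (1.0896 − 1.0381)·131.25

6.7637 % ABV


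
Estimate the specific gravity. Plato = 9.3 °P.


SG = 259/(259 − P)
SG = 259/(259 − 9.3)

1.0372


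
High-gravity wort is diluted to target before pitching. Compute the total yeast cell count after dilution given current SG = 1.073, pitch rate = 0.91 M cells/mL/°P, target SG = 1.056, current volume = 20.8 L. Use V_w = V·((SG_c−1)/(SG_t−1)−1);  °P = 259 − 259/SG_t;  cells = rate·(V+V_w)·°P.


V_w = 20.8·((1.073−1)/(1.056−1)−1) = 6.3143
V_final = 20.8 + 6.3143 = 27.1143
°P = 259 − 259/1.056 = 13.7348
cells = 0.91·27.1143·13.7348

338.8937 billion cells


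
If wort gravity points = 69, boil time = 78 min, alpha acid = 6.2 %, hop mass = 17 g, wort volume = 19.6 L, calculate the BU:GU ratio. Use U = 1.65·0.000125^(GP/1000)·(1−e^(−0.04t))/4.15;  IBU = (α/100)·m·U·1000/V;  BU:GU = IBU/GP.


U = 1.65·0.000125^(69/1000)·(1−e^(−0.04·78))/4.15 = 0.2044
IBU = (6.2/100)·17·0.2044·1000/19.6 = 10.9924
BU:GU = 10.9924/69

0.1593


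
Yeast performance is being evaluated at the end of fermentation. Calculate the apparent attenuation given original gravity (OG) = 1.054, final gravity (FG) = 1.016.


AA = (OG − FG)/(OG − 1) · 100
AA = (1.054 − 1.016)/(1.054 − 1) · 100

70.3704 %


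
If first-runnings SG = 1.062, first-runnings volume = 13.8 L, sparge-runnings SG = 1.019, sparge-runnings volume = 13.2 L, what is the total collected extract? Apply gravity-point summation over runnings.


total = Σ (SG_i − 1)·1000·V_i
first = (1.062 − 1)·1000·13.8 = 855.6000
sparge = (1.019 − 1)·1000·13.2 = 250.8000
total = 855.6000 + 250.8000

1106.4000 gravity·L


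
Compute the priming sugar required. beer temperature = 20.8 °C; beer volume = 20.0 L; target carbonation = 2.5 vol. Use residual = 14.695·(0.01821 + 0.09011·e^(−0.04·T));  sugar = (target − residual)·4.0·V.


residual = 14.695·(0.01821 + 0.09011·e^(−0.04·20.8)) = 0.8438
sugar = (2.5 − 0.8438)·4.0·20.0

132.4925 g


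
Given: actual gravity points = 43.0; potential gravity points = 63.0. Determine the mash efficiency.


efficiency = actual / potential × 100
efficiency = 43.0 / 63.0 × 100

68.2540 %


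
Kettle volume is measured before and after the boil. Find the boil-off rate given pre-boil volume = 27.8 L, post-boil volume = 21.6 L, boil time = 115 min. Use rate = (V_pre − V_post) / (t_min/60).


rate = (27.8 − 21.6) / (115/60)

3.2348 L/hr


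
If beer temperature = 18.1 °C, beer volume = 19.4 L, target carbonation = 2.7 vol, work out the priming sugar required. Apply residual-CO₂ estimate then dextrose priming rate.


residual = 14.695·(0.01821 + 0.09011·e^(−0.04·T));  sugar = (target − residual)·4.0·V
residual = 14.695·(0.01821 + 0.09011·e^(−0.04·18.1)) = 0.9096
sugar = (2.7 − 0.9096)·4.0·19.4

138.9378 g
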